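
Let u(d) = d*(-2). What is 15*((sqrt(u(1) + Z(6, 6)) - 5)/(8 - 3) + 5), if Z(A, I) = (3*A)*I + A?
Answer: 60 + 12*sqrt(7) ≈ 91.749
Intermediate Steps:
u(d) = -2*d
Z(A, I) = A + 3*A*I (Z(A, I) = 3*A*I + A = A + 3*A*I)
15*((sqrt(u(1) + Z(6, 6)) - 5)/(8 - 3) + 5) = 15*((sqrt(-2*1 + 6*(1 + 3*6)) - 5)/(8 - 3) + 5) = 15*((sqrt(-2 + 6*(1 + 18)) - 5)/5 + 5) = 15*((sqrt(-2 + 6*19) - 5)*(1/5) + 5) = 15*((sqrt(-2 + 114) - 5)*(1/5) + 5) = 15*((sqrt(112) - 5)*(1/5) + 5) = 15*((4*sqrt(7) - 5)*(1/5) + 5) = 15*((-5 + 4*sqrt(7))*(1/5) + 5) = 15*((-1 + 4*sqrt(7)/5) + 5) = 15*(4 + 4*sqrt(7)/5) = 60 + 12*sqrt(7)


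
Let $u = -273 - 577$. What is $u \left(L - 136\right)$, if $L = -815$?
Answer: $808350$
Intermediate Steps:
$u = -850$ ($u = -273 - 577 = -850$)
$u \left(L - 136\right) = - 850 \left(-815 - 136\right) = \left(-850\right) \left(-951\right) = 808350$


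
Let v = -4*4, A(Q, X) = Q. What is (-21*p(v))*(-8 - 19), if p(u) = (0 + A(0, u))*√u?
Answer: 0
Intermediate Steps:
v = -16
p(u) = 0 (p(u) = (0 + 0)*√u = 0*√u = 0)
(-21*p(v))*(-8 - 19) = (-21*0)*(-8 - 19) = 0*(-27) = 0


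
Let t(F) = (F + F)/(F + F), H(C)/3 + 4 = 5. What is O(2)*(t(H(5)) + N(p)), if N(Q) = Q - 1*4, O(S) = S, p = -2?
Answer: -10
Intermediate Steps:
H(C) = 3 (H(C) = -12 + 3*5 = -12 + 15 = 3)
N(Q) = -4 + Q (N(Q) = Q - 4 = -4 + Q)
t(F) = 1 (t(F) = (2*F)/((2*F)) = (2*F)*(1/(2*F)) = 1)
O(2)*(t(H(5)) + N(p)) = 2*(1 + (-4 - 2)) = 2*(1 - 6) = 2*(-5) = -10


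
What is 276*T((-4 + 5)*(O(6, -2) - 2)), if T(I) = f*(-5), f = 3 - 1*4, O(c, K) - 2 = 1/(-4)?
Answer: 1380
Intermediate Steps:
O(c, K) = 7/4 (O(c, K) = 2 + 1/(-4) = 2 - ¼ = 7/4)
f = -1 (f = 3 - 4 = -1)
T(I) = 5 (T(I) = -1*(-5) = 5)
276*T((-4 + 5)*(O(6, -2) - 2)) = 276*5 = 1380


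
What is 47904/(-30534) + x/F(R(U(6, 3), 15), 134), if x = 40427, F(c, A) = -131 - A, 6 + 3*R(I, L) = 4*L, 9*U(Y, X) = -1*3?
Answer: -207848763/1348585 ≈ -154.12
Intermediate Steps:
U(Y, X) = -⅓ (U(Y, X) = (-1*3)/9 = (⅑)*(-3) = -⅓)
R(I, L) = -2 + 4*L/3 (R(I, L) = -2 + (4*L)/3 = -2 + 4*L/3)
47904/(-30534) + x/F(R(U(6, 3), 15), 134) = 47904/(-30534) + 40427/(-131 - 1*134) = 47904*(-1/30534) + 40427/(-131 - 134) = -7984/5089 + 40427/(-265) = -7984/5089 + 40427*(-1/265) = -7984/5089 - 40427/265 = -207848763/1348585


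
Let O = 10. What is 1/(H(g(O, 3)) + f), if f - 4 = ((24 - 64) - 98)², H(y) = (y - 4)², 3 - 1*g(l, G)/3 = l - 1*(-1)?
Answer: 1/19832 ≈ 5.0424e-5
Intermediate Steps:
g(l, G) = 6 - 3*l (g(l, G) = 9 - 3*(l - 1*(-1)) = 9 - 3*(l + 1) = 9 - 3*(1 + l) = 9 + (-3 - 3*l) = 6 - 3*l)
H(y) = (-4 + y)²
f = 19048 (f = 4 + ((24 - 64) - 98)² = 4 + (-40 - 98)² = 4 + (-138)² = 4 + 19044 = 19048)
1/(H(g(O, 3)) + f) = 1/((-4 + (6 - 3*10))² + 19048) = 1/((-4 + (6 - 30))² + 19048) = 1/((-4 - 24)² + 19048) = 1/((-28)² + 19048) = 1/(784 + 19048) = 1/19832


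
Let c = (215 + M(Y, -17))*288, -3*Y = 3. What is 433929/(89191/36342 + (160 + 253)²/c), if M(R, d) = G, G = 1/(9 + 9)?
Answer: 9966543757776/119621963 ≈ 83317.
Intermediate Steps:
Y = -1 (Y = -⅓*3 = -1)
G = 1/18 ≈ 0.055556
M(R, d) = 1/18
c = 61936 (c = (215 + 1/18)*288 = (3871/18)*288 = 61936)
433929/(89191/36342 + (160 + 253)²/c) = 433929/(89191/36342 + (160 + 253)²/61936) = 433929/(89191*(1/36342) + 413²*(1/61936)) = 433929/(89191/36342 + 170569*(1/61936)) = 433929/(89191/36342 + 3481/1264) = 433929/(119621963/22968144) = 433929*(22968144/119621963) = 9966543757776/119621963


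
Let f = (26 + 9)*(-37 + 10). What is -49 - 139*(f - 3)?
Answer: 131723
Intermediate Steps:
f = -945 (f = 35*(-27) = -945)
-49 - 139*(f - 3) = -49 - 139*(-945 - 3) = -49 - 139*(-948) = -49 + 131772 = 131723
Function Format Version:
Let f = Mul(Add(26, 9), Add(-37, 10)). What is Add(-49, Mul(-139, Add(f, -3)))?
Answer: 131723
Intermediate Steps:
f = -945 (f = Mul(35, -27) = -945)
Add(-49, Mul(-139, Add(f, -3))) = Add(-49, Mul(-139, Add(-945, -3))) = Add(-49, Mul(-139, -948)) = Add(-49, 131772) = 131723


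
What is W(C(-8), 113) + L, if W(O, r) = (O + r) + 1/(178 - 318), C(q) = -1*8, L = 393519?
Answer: 55107359/140 ≈ 3.9362e+5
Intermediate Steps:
C(q) = -8
W(O, r) = -1/140 + O + r (W(O, r) = (O + r) + 1/(-140) = (O + r) - 1/140 = -1/140 + O + r)
W(C(-8), 113) + L = (-1/140 - 8 + 113) + 393519 = 14699/140 + 393519 = 55107359/140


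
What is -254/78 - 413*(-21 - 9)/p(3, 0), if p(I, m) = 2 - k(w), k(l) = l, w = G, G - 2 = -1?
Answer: 483083/39 ≈ 12387.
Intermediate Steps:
G = 1 (G = 2 - 1 = 1)
w = 1
p(I, m) = 1 (p(I, m) = 2 - 1*1 = 2 - 1 = 1)
-254/78 - 413*(-21 - 9)/p(3, 0) = -254/78 - 413/(1/(-21 - 9)) = -254*1/78 - 413/(1/(-30)) = -127/39 - 413/(1*(-1/30)) = -127/39 - 413/(-1/30) = -127/39 - 413*(-30) = -127/39 + 12390 = 483083/39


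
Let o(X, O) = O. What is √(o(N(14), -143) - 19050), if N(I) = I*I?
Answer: I*√19193 ≈ 138.54*I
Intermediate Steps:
N(I) = I²
√(o(N(14), -143) - 19050) = √(-143 - 19050) = √(-19193) = I*√19193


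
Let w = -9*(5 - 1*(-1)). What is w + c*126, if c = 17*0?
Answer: -54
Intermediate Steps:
c = 0
w = -54 (w = -9*(5 + 1) = -9*6 = -54)
w + c*126 = -54 + 0*126 = -54 + 0 = -54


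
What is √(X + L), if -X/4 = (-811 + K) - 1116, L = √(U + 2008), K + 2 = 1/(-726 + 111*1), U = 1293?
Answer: √(2918386560 + 378225*√3301)/615 ≈ 88.167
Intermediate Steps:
K = -1231/615 (K = -2 + 1/(-726 + 111*1) = -2 + 1/(-726 + 111) = -2 + 1/(-615) = -2 - 1/615 = -1231/615 ≈ -2.0016)
L = √3301 (L = √(1293 + 2008) = √3301 ≈ 57.454)
X = 4745344/615 (X = -4*((-811 - 1231/615) - 1116) = -4*(-499996/615 - 1116) = -4*(-1186336/615) = 4745344/615 ≈ 7716.0)
√(X + L) = √(4745344/615 + √3301)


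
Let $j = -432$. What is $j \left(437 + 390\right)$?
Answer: $-357264$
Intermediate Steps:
$j \left(437 + 390\right) = - 432 \left(437 + 390\right) = \left(-432\right) 827 = -357264$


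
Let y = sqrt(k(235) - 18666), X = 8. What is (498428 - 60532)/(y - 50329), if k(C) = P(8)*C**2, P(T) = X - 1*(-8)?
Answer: -22038867784/2532143307 - 437896*sqrt(864934)/2532143307 ≈ -8.8645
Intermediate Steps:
P(T) = 16 (P(T) = 8 - 1*(-8) = 8 + 8 = 16)
k(C) = 16*C**2
y = sqrt(864934) (y = sqrt(16*235**2 - 18666) = sqrt(16*55225 - 18666) = sqrt(883600 - 18666) = sqrt(864934) ≈ 930.02)
(498428 - 60532)/(y - 50329) = (498428 - 60532)/(sqrt(864934) - 50329) = 437896/(-50329 + sqrt(864934))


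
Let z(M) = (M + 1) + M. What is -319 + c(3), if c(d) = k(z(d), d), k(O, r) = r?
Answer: -316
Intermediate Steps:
z(M) = 1 + 2*M (z(M) = (1 + M) + M = 1 + 2*M)
c(d) = d
-319 + c(3) = -319 + 3 = -316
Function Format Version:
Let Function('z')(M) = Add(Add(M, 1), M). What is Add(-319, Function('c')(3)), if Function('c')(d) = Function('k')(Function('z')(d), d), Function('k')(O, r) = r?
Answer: -316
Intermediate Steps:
Function('z')(M) = Add(1, Mul(2, M)) (Function('z')(M) = Add(Add(1, M), M) = Add(1, Mul(2, M)))
Function('c')(d) = d
Add(-319, Function('c')(3)) = Add(-319, 3) = -316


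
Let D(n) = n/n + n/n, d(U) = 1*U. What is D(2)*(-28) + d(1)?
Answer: -55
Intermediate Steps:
d(U) = U
D(n) = 2 (D(n) = 1 + 1 = 2)
D(2)*(-28) + d(1) = 2*(-28) + 1 = -56 + 1 = -55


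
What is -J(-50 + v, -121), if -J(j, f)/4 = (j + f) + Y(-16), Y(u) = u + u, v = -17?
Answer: -880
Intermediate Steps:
Y(u) = 2*u
J(j, f) = 128 - 4*f - 4*j (J(j, f) = -4*((j + f) + 2*(-16)) = -4*((f + j) - 32) = -4*(-32 + f + j) = 128 - 4*f - 4*j)
-J(-50 + v, -121) = -(128 - 4*(-121) - 4*(-50 - 17)) = -(128 + 484 - 4*(-67)) = -(128 + 484 + 268) = -1*880 = -880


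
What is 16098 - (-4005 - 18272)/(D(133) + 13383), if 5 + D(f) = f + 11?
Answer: 217699433/13522 ≈ 16100.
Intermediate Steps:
D(f) = 6 + f (D(f) = -5 + (f + 11) = -5 + (11 + f) = 6 + f)
16098 - (-4005 - 18272)/(D(133) + 13383) = 16098 - (-4005 - 18272)/((6 + 133) + 13383) = 16098 - (-22277)/(139 + 13383) = 16098 - (-22277)/13522 = 16098 - 1*(-22277/13522) = 16098 + 22277/13522 = 217699433/13522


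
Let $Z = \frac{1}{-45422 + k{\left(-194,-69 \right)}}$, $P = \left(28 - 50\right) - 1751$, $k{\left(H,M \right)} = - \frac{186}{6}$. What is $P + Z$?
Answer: $- \frac{80588170}{45453} \approx -1773.0$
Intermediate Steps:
$k{\left(H,M \right)} = -31$ ($k{\left(H,M \right)} = \left(-186\right) \frac{1}{6} = -31$)
$P = -1773$ ($P = \left(28 - 50\right) - 1751 = -22 - 1751 = -1773$)
$Z = - \frac{1}{45453}$ ($Z = \frac{1}{-45422 - 31} = \frac{1}{-45453} = - \frac{1}{45453} \approx -2.2001 \cdot 10^{-5}$)
$P + Z = -1773 - \frac{1}{45453} = - \frac{80588170}{45453}$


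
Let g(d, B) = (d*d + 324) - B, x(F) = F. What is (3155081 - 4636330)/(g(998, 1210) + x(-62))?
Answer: -1481249/995056 ≈ -1.4886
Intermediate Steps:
g(d, B) = 324 + d² - B (g(d, B) = (d² + 324) - B = (324 + d²) - B = 324 + d² - B)
(3155081 - 4636330)/(g(998, 1210) + x(-62)) = (3155081 - 4636330)/((324 + 998² - 1*1210) - 62) = -1481249/((324 + 996004 - 1210) - 62) = -1481249/(995118 - 62) = -1481249/995056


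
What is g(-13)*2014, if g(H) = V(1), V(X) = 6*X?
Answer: 12084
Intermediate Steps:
g(H) = 6 (g(H) = 6*1 = 6)
g(-13)*2014 = 6*2014 = 12084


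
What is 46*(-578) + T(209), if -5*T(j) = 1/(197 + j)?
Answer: -53973641/2030 ≈ -26588.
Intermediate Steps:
T(j) = -1/(5*(197 + j))
46*(-578) + T(209) = 46*(-578) - 1/(985 + 5*209) = -26588 - 1/(985 + 1045) = -26588 - 1/2030 = -53973641/2030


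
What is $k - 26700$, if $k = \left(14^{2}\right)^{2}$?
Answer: $11716$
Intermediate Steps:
$k = 38416$ ($k = 196^{2} = 38416$)
$k - 26700 = 38416 - 26700 = 11716$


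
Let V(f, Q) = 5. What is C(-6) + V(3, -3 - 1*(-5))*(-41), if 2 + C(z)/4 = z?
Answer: -237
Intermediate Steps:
C(z) = -8 + 4*z
C(-6) + V(3, -3 - 1*(-5))*(-41) = (-8 + 4*(-6)) + 5*(-41) = (-8 - 24) - 205 = -32 - 205 = -237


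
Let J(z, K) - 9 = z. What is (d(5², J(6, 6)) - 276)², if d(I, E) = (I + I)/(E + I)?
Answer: 1207801/16 ≈ 75488.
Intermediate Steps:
J(z, K) = 9 + z
d(I, E) = 2*I/(E + I) (d(I, E) = (2*I)/(E + I) = 2*I/(E + I))
(d(5², J(6, 6)) - 276)² = (2*5²/((9 + 6) + 5²) - 276)² = (2*25/(15 + 25) - 276)² = (2*25/40 - 276)² = (2*25*(1/40) - 276)² = (5/4 - 276)² = (-1099/4)² = 1207801/16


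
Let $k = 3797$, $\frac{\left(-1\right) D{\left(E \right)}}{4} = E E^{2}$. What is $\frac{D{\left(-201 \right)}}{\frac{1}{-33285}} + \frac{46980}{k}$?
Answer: $- \frac{4105228374633600}{3797} \approx -1.0812 \cdot 10^{12}$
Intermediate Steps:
$D{\left(E \right)} = - 4 E^{3}$ ($D{\left(E \right)} = - 4 E E^{2} = - 4 E^{3}$)
$\frac{D{\left(-201 \right)}}{\frac{1}{-33285}} + \frac{46980}{k} = \frac{\left(-4\right) \left(-201\right)^{3}}{\frac{1}{-33285}} + \frac{46980}{3797} = \frac{\left(-4\right) \left(-8120601\right)}{- \frac{1}{33285}} + 46980 \cdot \frac{1}{3797} = 32482404 \left(-33285\right) + \frac{46980}{3797} = -1081176817140 + \frac{46980}{3797} = - \frac{4105228374633600}{3797}$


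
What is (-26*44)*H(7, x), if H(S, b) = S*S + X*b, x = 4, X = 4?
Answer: -74360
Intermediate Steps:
H(S, b) = S² + 4*b (H(S, b) = S*S + 4*b = S² + 4*b)
(-26*44)*H(7, x) = (-26*44)*(7² + 4*4) = -1144*(49 + 16) = -1144*65 = -74360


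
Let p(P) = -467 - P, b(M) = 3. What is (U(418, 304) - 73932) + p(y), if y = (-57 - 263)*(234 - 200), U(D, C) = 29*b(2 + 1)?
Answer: -63432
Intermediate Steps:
U(D, C) = 87 (U(D, C) = 29*3 = 87)
y = -10880 (y = -320*34 = -10880)
(U(418, 304) - 73932) + p(y) = (87 - 73932) + (-467 - 1*(-10880)) = -73845 + (-467 + 10880) = -73845 + 10413 = -63432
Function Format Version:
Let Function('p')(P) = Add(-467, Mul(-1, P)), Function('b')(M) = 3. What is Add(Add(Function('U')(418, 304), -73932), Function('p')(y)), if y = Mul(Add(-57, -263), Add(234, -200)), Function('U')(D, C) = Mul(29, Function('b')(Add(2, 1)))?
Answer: -63432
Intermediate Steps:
Function('U')(D, C) = 87 (Function('U')(D, C) = Mul(29, 3) = 87)
y = -10880 (y = Mul(-320, 34) = -10880)
Add(Add(Function('U')(418, 304), -73932), Function('p')(y)) = Add(Add(87, -73932), Add(-467, Mul(-1, -10880))) = Add(-73845, Add(-467, 10880)) = Add(-73845, 10413) = -63432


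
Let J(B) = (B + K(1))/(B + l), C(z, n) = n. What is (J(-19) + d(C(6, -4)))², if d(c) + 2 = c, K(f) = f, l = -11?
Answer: 729/25 ≈ 29.160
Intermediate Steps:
d(c) = -2 + c
J(B) = (1 + B)/(-11 + B) (J(B) = (B + 1)/(B - 11) = (1 + B)/(-11 + B))
(J(-19) + d(C(6, -4)))² = ((1 - 19)/(-11 - 19) + (-2 - 4))² = (-18/(-30) - 6)² = (-1/30*(-18) - 6)² = (⅗ - 6)² = (-27/5)² = 729/25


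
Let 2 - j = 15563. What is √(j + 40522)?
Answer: √24961 ≈ 157.99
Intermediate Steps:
j = -15561 (j = 2 - 1*15563 = 2 - 15563 = -15561)
√(j + 40522) = √(-15561 + 40522) = √24961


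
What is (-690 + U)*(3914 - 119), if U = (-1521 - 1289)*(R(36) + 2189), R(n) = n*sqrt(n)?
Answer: -25649418300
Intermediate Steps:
R(n) = n**(3/2)
U = -6758050 (U = (-1521 - 1289)*(36**(3/2) + 2189) = -2810*(216 + 2189) = -2810*2405 = -6758050)
(-690 + U)*(3914 - 119) = (-690 - 6758050)*(3914 - 119) = -6758740*3795 = -25649418300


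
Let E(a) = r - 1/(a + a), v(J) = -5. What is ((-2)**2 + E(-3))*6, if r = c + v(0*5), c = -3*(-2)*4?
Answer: 139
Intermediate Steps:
c = 24 (c = 6*4 = 24)
r = 19 (r = 24 - 5 = 19)
E(a) = 19 - 1/(2*a) (E(a) = 19 - 1/(a + a) = 19 - 1/(2*a))
((-2)**2 + E(-3))*6 = ((-2)**2 + (19 - 1/2/(-3)))*6 = (4 + (19 - 1/2*(-1/3)))*6 = (4 + (19 + 1/6))*6 = (4 + 115/6)*6 = (139/6)*6 = 139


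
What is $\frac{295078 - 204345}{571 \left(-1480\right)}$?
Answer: $- \frac{90733}{845080} \approx -0.10737$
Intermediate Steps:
$\frac{295078 - 204345}{571 \left(-1480\right)} = \frac{295078 - 204345}{-845080} = 90733 \left(- \frac{1}{845080}\right) = - \frac{90733}{845080}$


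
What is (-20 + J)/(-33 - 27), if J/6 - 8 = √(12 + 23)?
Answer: -7/15 - √35/10 ≈ -1.0583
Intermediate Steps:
J = 48 + 6*√35 (J = 48 + 6*√(12 + 23) = 48 + 6*√35 ≈ 83.496)
(-20 + J)/(-33 - 27) = (-20 + (48 + 6*√35))/(-33 - 27) = (28 + 6*√35)/(-60) = -(28 + 6*√35)/60 = -7/15 - √35/10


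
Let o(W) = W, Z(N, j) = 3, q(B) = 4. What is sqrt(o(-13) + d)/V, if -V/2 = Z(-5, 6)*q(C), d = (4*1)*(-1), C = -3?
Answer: -I*sqrt(17)/24 ≈ -0.1718*I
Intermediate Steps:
d = -4 (d = 4*(-1) = -4)
V = -24 (V = -6*4 = -2*12 = -24)
sqrt(o(-13) + d)/V = sqrt(-13 - 4)/(-24) = sqrt(-17)*(-1/24) = (I*sqrt(17))*(-1/24) = -I*sqrt(17)/24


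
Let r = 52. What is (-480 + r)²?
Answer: 183184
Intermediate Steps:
(-480 + r)² = (-480 + 52)² = (-428)² = 183184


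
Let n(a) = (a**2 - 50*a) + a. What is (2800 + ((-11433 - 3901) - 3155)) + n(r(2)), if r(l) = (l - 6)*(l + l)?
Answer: -14649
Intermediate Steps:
r(l) = 2*l*(-6 + l) (r(l) = (-6 + l)*(2*l) = 2*l*(-6 + l))
n(a) = a**2 - 49*a
(2800 + ((-11433 - 3901) - 3155)) + n(r(2)) = (2800 + ((-11433 - 3901) - 3155)) + (2*2*(-6 + 2))*(-49 + 2*2*(-6 + 2)) = (2800 + (-15334 - 3155)) + (2*2*(-4))*(-49 + 2*2*(-4)) = (2800 - 18489) - 16*(-49 - 16) = -15689 - 16*(-65) = -15689 + 1040 = -14649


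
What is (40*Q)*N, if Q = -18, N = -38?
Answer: 27360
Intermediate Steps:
(40*Q)*N = (40*(-18))*(-38) = -720*(-38) = 27360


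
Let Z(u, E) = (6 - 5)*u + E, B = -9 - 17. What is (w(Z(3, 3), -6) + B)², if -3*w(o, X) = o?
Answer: 784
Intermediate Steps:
B = -26
Z(u, E) = E + u (Z(u, E) = 1*u + E = u + E = E + u)
w(o, X) = -o/3
(w(Z(3, 3), -6) + B)² = (-(3 + 3)/3 - 26)² = (-⅓*6 - 26)² = (-2 - 26)² = (-28)² = 784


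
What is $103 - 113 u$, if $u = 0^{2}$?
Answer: $103$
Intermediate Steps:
$u = 0$
$103 - 113 u = 103 - 0 = 103 + 0 = 103$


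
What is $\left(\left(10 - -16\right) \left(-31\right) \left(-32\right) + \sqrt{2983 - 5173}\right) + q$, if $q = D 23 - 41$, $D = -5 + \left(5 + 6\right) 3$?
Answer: $26395 + i \sqrt{2190} \approx 26395.0 + 46.797 i$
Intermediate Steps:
$D = 28$ ($D = -5 + 11 \cdot 3 = -5 + 33 = 28$)
$q = 603$ ($q = 28 \cdot 23 - 41 = 644 - 41 = 603$)
$\left(\left(10 - -16\right) \left(-31\right) \left(-32\right) + \sqrt{2983 - 5173}\right) + q = \left(\left(10 - -16\right) \left(-31\right) \left(-32\right) + \sqrt{2983 - 5173}\right) + 603 = \left(\left(10 + 16\right) \left(-31\right) \left(-32\right) + \sqrt{-2190}\right) + 603 = \left(26 \left(-31\right) \left(-32\right) + i \sqrt{2190}\right) + 603 = \left(\left(-806\right) \left(-32\right) + i \sqrt{2190}\right) + 603 = \left(25792 + i \sqrt{2190}\right) + 603 = 26395 + i \sqrt{2190}$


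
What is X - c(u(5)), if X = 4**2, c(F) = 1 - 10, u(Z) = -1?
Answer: 25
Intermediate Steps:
c(F) = -9
X = 16
X - c(u(5)) = 16 - 1*(-9) = 16 + 9 = 25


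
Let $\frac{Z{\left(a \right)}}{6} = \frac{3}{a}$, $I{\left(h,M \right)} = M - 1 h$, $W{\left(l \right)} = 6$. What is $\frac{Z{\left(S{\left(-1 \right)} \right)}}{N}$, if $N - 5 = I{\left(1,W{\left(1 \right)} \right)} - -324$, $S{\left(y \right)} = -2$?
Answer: $- \frac{9}{334} \approx -0.026946$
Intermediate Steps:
$I{\left(h,M \right)} = M - h$
$Z{\left(a \right)} = \frac{18}{a}$ ($Z{\left(a \right)} = 6 \frac{3}{a} = \frac{18}{a}$)
$N = 334$ ($N = 5 + \left(\left(6 - 1\right) - -324\right) = 5 + \left(\left(6 - 1\right) + 324\right) = 5 + \left(5 + 324\right) = 5 + 329 = 334$)
$\frac{Z{\left(S{\left(-1 \right)} \right)}}{N} = \frac{18 \frac{1}{-2}}{334} = 18 \left(- \frac{1}{2}\right) \frac{1}{334} = \left(-9\right) \frac{1}{334} = - \frac{9}{334}$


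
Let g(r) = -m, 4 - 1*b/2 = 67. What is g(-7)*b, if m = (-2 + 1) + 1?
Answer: 0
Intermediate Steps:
b = -126 (b = 8 - 2*67 = 8 - 134 = -126)
m = 0 (m = -1 + 1 = 0)
g(r) = 0 (g(r) = -1*0 = 0)
g(-7)*b = 0*(-126) = 0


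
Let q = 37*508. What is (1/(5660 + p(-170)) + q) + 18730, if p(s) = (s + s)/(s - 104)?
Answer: 29104790477/775590 ≈ 37526.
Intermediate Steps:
q = 18796
p(s) = 2*s/(-104 + s) (p(s) = (2*s)/(-104 + s) = 2*s/(-104 + s))
(1/(5660 + p(-170)) + q) + 18730 = (1/(5660 + 2*(-170)/(-104 - 170)) + 18796) + 18730 = (1/(5660 + 2*(-170)/(-274)) + 18796) + 18730 = (1/(5660 + 2*(-170)*(-1/274)) + 18796) + 18730 = (1/(5660 + 170/137) + 18796) + 18730 = (1/(775590/137) + 18796) + 18730 = (137/775590 + 18796) + 18730 = 14577989777/775590 + 18730 = 29104790477/775590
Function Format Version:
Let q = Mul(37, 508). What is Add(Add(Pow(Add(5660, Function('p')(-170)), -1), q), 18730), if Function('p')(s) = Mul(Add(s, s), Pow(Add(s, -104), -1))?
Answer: Rational(29104790477, 775590) ≈ 37526.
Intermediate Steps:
q = 18796
Function('p')(s) = Mul(2, s, Pow(Add(-104, s), -1)) (Function('p')(s) = Mul(Mul(2, s), Pow(Add(-104, s), -1)) = Mul(2, s, Pow(Add(-104, s), -1)))
Add(Add(Pow(Add(5660, Function('p')(-170)), -1), q), 18730) = Add(Add(Pow(Add(5660, Mul(2, -170, Pow(Add(-104, -170), -1))), -1), 18796), 18730) = Add(Add(Pow(Add(5660, Mul(2, -170, Pow(-274, -1))), -1), 18796), 18730) = Add(Add(Pow(Add(5660, Mul(2, -170, Rational(-1, 274))), -1), 18796), 18730) = Add(Add(Pow(Add(5660, Rational(170, 137)), -1), 18796), 18730) = Add(Add(Pow(Rational(775590, 137), -1), 18796), 18730) = Add(Add(Rational(137, 775590), 18796), 18730) = Add(Rational(14577989777, 775590), 18730) = Rational(29104790477, 775590)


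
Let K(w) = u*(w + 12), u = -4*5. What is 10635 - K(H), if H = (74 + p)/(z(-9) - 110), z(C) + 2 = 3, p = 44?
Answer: 1183015/109 ≈ 10853.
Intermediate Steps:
z(C) = 1 (z(C) = -2 + 3 = 1)
H = -118/109 (H = (74 + 44)/(1 - 110) = 118/(-109) = 118*(-1/109) = -118/109 ≈ -1.0826)
u = -20
K(w) = -240 - 20*w (K(w) = -20*(w + 12) = -20*(12 + w) = -240 - 20*w)
10635 - K(H) = 10635 - (-240 - 20*(-118/109)) = 10635 - (-240 + 2360/109) = 10635 - 1*(-23800/109) = 10635 + 23800/109 = 1183015/109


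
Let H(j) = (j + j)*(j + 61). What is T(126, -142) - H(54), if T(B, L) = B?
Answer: -12294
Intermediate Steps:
H(j) = 2*j*(61 + j) (H(j) = (2*j)*(61 + j) = 2*j*(61 + j))
T(126, -142) - H(54) = 126 - 2*54*(61 + 54) = 126 - 2*54*115 = 126 - 1*12420 = 126 - 12420 = -12294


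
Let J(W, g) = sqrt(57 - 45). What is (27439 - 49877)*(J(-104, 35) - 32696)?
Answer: 733632848 - 44876*sqrt(3) ≈ 7.3355e+8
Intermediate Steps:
J(W, g) = 2*sqrt(3) (J(W, g) = sqrt(12) = 2*sqrt(3))
(27439 - 49877)*(J(-104, 35) - 32696) = (27439 - 49877)*(2*sqrt(3) - 32696) = -22438*(-32696 + 2*sqrt(3)) = 733632848 - 44876*sqrt(3)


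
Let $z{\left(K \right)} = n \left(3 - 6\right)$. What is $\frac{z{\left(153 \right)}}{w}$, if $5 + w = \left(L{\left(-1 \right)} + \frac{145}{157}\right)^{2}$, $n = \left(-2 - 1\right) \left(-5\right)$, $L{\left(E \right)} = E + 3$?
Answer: $- \frac{1109205}{87436} \approx -12.686$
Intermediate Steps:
$L{\left(E \right)} = 3 + E$
$n = 15$ ($n = \left(-3\right) \left(-5\right) = 15$)
$w = \frac{87436}{24649}$ ($w = -5 + \left(\left(3 - 1\right) + \frac{145}{157}\right)^{2} = -5 + \left(2 + 145 \cdot \frac{1}{157}\right)^{2} = -5 + \left(2 + \frac{145}{157}\right)^{2} = -5 + \left(\frac{459}{157}\right)^{2} = -5 + \frac{210681}{24649} = \frac{87436}{24649} \approx 3.5472$)
$z{\left(K \right)} = -45$ ($z{\left(K \right)} = 15 \left(3 - 6\right) = 15 \left(-3\right) = -45$)
$\frac{z{\left(153 \right)}}{w} = - \frac{45}{\frac{87436}{24649}} = \left(-45\right) \frac{24649}{87436} = - \frac{1109205}{87436}$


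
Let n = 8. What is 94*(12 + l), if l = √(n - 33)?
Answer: 1128 + 470*I ≈ 1128.0 + 470.0*I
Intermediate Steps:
l = 5*I (l = √(8 - 33) = √(-25) = 5*I ≈ 5.0*I)
94*(12 + l) = 94*(12 + 5*I) = 1128 + 470*I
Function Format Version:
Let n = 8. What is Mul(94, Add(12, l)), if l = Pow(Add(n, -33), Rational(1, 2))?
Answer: Add(1128, Mul(470, I)) ≈ Add(1128.0, Mul(470.00, I))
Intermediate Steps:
l = Mul(5, I) (l = Pow(Add(8, -33), Rational(1, 2)) = Pow(-25, Rational(1, 2)) = Mul(5, I) ≈ Mul(5.0000, I))
Mul(94, Add(12, l)) = Mul(94, Add(12, Mul(5, I))) = Add(1128, Mul(470, I))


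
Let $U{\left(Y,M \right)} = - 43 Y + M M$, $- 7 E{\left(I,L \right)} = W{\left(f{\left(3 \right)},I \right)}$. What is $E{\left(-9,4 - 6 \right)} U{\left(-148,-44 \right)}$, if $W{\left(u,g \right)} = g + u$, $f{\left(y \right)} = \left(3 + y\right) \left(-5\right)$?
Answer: $\frac{323700}{7} \approx 46243.0$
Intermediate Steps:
$f{\left(y \right)} = -15 - 5 y$
$E{\left(I,L \right)} = \frac{30}{7} - \frac{I}{7}$ ($E{\left(I,L \right)} = - \frac{I - 30}{7} = - \frac{-30 + I}{7} = \frac{30}{7} - \frac{I}{7}$)
$U{\left(Y,M \right)} = M^{2} - 43 Y$ ($U{\left(Y,M \right)} = - 43 Y + M^{2} = M^{2} - 43 Y$)
$E{\left(-9,4 - 6 \right)} U{\left(-148,-44 \right)} = \left(\frac{30}{7} - - \frac{9}{7}\right) \left(\left(-44\right)^{2} - -6364\right) = \left(\frac{30}{7} + \frac{9}{7}\right) \left(1936 + 6364\right) = \frac{39}{7} \cdot 8300 = \frac{323700}{7}$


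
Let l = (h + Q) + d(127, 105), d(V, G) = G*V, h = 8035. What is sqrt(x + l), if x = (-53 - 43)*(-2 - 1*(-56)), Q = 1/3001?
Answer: sqrt(145771135187)/3001 ≈ 127.22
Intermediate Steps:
Q = 1/3001 ≈ 0.00033322
x = -5184 (x = -96*(-2 + 56) = -96*54 = -5184)
l = 64131371/3001 (l = (8035 + 1/3001) + 105*127 = 24113036/3001 + 13335 = 64131371/3001 ≈ 21370.)
sqrt(x + l) = sqrt(-5184 + 64131371/3001) = sqrt(48574187/3001) = sqrt(145771135187)/3001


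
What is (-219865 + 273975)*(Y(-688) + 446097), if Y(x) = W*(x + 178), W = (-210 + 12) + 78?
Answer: 27449840670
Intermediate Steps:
W = -120 (W = -198 + 78 = -120)
Y(x) = -21360 - 120*x (Y(x) = -120*(x + 178) = -120*(178 + x) = -21360 - 120*x)
(-219865 + 273975)*(Y(-688) + 446097) = (-219865 + 273975)*((-21360 - 120*(-688)) + 446097) = 54110*((-21360 + 82560) + 446097) = 54110*(61200 + 446097) = 54110*507297 = 27449840670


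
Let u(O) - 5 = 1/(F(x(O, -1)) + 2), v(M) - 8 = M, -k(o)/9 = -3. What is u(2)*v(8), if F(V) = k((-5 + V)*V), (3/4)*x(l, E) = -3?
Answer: 2336/29 ≈ 80.552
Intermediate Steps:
x(l, E) = -4 (x(l, E) = (4/3)*(-3) = -4)
k(o) = 27 (k(o) = -9*(-3) = 27)
v(M) = 8 + M
F(V) = 27
u(O) = 146/29 (u(O) = 5 + 1/(27 + 2) = 5 + 1/29 = 146/29)
u(2)*v(8) = 146*(8 + 8)/29 = (146/29)*16 = 2336/29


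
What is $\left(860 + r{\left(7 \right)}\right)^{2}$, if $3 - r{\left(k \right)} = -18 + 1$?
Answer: $774400$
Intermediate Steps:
$r{\left(k \right)} = 20$ ($r{\left(k \right)} = 3 - \left(-18 + 1\right) = 3 - -17 = 3 + 17 = 20$)
$\left(860 + r{\left(7 \right)}\right)^{2} = \left(860 + 20\right)^{2} = 880^{2} = 774400$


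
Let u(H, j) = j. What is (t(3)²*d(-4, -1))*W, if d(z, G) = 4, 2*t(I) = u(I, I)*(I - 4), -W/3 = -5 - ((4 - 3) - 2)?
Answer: 108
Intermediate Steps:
W = 12 (W = -3*(-5 - ((4 - 3) - 2)) = -3*(-5 - (1 - 2)) = -3*(-5 - 1*(-1)) = -3*(-5 + 1) = -3*(-4) = 12)
t(I) = I*(-4 + I)/2 (t(I) = (I*(I - 4))/2 = (I*(-4 + I))/2 = I*(-4 + I)/2)
(t(3)²*d(-4, -1))*W = (((½)*3*(-4 + 3))²*4)*12 = (((½)*3*(-1))²*4)*12 = ((-3/2)²*4)*12 = ((9/4)*4)*12 = 9*12 = 108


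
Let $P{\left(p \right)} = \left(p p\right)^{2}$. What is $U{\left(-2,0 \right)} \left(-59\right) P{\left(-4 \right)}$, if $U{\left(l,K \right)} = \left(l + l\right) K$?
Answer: $0$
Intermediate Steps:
$U{\left(l,K \right)} = 2 K l$ ($U{\left(l,K \right)} = 2 l K = 2 K l$)
$P{\left(p \right)} = p^{4}$ ($P{\left(p \right)} = \left(p^{2}\right)^{2} = p^{4}$)
$U{\left(-2,0 \right)} \left(-59\right) P{\left(-4 \right)} = 2 \cdot 0 \left(-2\right) \left(-59\right) \left(-4\right)^{4} = 0 \left(-59\right) 256 = 0 \cdot 256 = 0$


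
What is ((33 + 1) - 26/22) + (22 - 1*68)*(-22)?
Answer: 11493/11 ≈ 1044.8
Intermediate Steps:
((33 + 1) - 26/22) + (22 - 1*68)*(-22) = (34 - 26*1/22) + (22 - 68)*(-22) = (34 - 13/11) - 46*(-22) = 361/11 + 1012 = 11493/11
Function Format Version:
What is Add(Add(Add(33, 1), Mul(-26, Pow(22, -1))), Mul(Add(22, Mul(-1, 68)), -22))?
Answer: Rational(11493, 11) ≈ 1044.8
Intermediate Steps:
Add(Add(Add(33, 1), Mul(-26, Pow(22, -1))), Mul(Add(22, Mul(-1, 68)), -22)) = Add(Add(34, Mul(-26, Rational(1, 22))), Mul(Add(22, -68), -22)) = Add(Add(34, Rational(-13, 11)), Mul(-46, -22)) = Add(Rational(361, 11), 1012) = Rational(11493, 11)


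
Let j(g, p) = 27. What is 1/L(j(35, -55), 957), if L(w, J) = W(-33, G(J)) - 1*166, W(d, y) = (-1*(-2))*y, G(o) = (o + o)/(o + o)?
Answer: -1/164 ≈ -0.0060976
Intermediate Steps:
G(o) = 1 (G(o) = (2*o)/((2*o)) = (2*o)*(1/(2*o)) = 1)
W(d, y) = 2*y
L(w, J) = -164 (L(w, J) = 2*1 - 1*166 = 2 - 166 = -164)
1/L(j(35, -55), 957) = 1/(-164) = -1/164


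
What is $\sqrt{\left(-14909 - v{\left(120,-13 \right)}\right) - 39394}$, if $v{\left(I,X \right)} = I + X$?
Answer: $i \sqrt{54410} \approx 233.26 i$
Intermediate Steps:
$\sqrt{\left(-14909 - v{\left(120,-13 \right)}\right) - 39394} = \sqrt{\left(-14909 - \left(120 - 13\right)\right) - 39394} = \sqrt{\left(-14909 - 107\right) - 39394} = \sqrt{-15016 - 39394} = \sqrt{-54410} = i \sqrt{54410}$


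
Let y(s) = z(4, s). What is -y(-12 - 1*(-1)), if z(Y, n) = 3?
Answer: -3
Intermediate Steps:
y(s) = 3
-y(-12 - 1*(-1)) = -1*3 = -3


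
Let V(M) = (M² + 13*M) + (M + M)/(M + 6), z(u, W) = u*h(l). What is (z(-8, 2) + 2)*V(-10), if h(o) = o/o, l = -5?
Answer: 150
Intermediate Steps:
h(o) = 1
z(u, W) = u (z(u, W) = u*1 = u)
V(M) = M² + 13*M + 2*M/(6 + M) (V(M) = (M² + 13*M) + (2*M)/(6 + M) = (M² + 13*M) + 2*M/(6 + M) = M² + 13*M + 2*M/(6 + M))
(z(-8, 2) + 2)*V(-10) = (-8 + 2)*(-10*(80 + (-10)² + 19*(-10))/(6 - 10)) = -(-60)*(80 + 100 - 190)/(-4) = -(-60)*(-1)*(-10)/4 = -6*(-25) = 150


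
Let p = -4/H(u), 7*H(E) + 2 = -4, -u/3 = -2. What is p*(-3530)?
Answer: -49420/3 ≈ -16473.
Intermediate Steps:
u = 6 (u = -3*(-2) = 6)
H(E) = -6/7 (H(E) = -2/7 + (1/7)*(-4) = -2/7 - 4/7 = -6/7)
p = 14/3 (p = -4/(-6/7) = -4*(-7/6) = 14/3 ≈ 4.6667)
p*(-3530) = (14/3)*(-3530) = -49420/3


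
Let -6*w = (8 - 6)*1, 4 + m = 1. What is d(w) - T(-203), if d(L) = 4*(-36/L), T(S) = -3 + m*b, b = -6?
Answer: 417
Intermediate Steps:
m = -3 (m = -4 + 1 = -3)
w = -⅓ (w = -(8 - 6)/6 = -1/3 = -⅙*2 = -⅓ ≈ -0.33333)
T(S) = 15 (T(S) = -3 - 3*(-6) = -3 + 18 = 15)
d(L) = -144/L
d(w) - T(-203) = -144/(-⅓) - 1*15 = -144*(-3) - 15 = 432 - 15 = 417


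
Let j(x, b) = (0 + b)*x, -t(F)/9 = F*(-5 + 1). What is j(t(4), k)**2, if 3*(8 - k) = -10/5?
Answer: 1557504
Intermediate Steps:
t(F) = 36*F (t(F) = -9*F*(-5 + 1) = -9*F*(-4) = -(-36)*F = 36*F)
k = 26/3 (k = 8 - (-10)/(3*5) = 8 - 1/3*(-2) = 8 + 2/3 = 26/3 ≈ 8.6667)
j(x, b) = b*x
j(t(4), k)**2 = (26*(36*4)/3)**2 = ((26/3)*144)**2 = 1248**2 = 1557504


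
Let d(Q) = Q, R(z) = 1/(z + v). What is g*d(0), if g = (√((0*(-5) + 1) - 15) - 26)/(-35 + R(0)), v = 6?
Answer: 0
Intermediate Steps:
R(z) = 1/(6 + z) (R(z) = 1/(z + 6) = 1/(6 + z))
g = 156/209 - 6*I*√14/209 (g = (√((0*(-5) + 1) - 15) - 26)/(-35 + 1/(6 + 0)) = (√((0 + 1) - 15) - 26)/(-35 + 1/6) = (√(1 - 15) - 26)/(-35 + ⅙) = (√(-14) - 26)/(-209/6) = (I*√14 - 26)*(-6/209) = (-26 + I*√14)*(-6/209) = 156/209 - 6*I*√14/209 ≈ 0.74641 - 0.10742*I)
g*d(0) = (156/209 - 6*I*√14/209)*0 = 0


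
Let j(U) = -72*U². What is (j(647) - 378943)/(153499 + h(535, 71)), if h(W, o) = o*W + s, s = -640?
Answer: -30518791/190844 ≈ -159.91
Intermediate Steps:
h(W, o) = -640 + W*o (h(W, o) = o*W - 640 = W*o - 640 = -640 + W*o)
(j(647) - 378943)/(153499 + h(535, 71)) = (-72*647² - 378943)/(153499 + (-640 + 535*71)) = (-72*418609 - 378943)/(153499 + (-640 + 37985)) = (-30139848 - 378943)/(153499 + 37345) = -30518791/190844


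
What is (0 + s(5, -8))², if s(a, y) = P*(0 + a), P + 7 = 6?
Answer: 25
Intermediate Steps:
P = -1 (P = -7 + 6 = -1)
s(a, y) = -a (s(a, y) = -(0 + a) = -a)
(0 + s(5, -8))² = (0 - 1*5)² = (0 - 5)² = (-5)² = 25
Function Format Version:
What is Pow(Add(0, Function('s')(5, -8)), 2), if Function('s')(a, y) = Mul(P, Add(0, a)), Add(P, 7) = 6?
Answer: 25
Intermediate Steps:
P = -1 (P = Add(-7, 6) = -1)
Function('s')(a, y) = Mul(-1, a) (Function('s')(a, y) = Mul(-1, Add(0, a)) = Mul(-1, a))
Pow(Add(0, Function('s')(5, -8)), 2) = Pow(Add(0, Mul(-1, 5)), 2) = Pow(Add(0, -5), 2) = Pow(-5, 2) = 25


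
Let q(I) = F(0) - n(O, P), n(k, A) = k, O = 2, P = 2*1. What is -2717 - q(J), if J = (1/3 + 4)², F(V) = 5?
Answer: -2720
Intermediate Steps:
P = 2
J = 169/9 (J = (⅓ + 4)² = (13/3)² = 169/9 ≈ 18.778)
q(I) = 3 (q(I) = 5 - 1*2 = 5 - 2 = 3)
-2717 - q(J) = -2717 - 1*3 = -2717 - 3 = -2720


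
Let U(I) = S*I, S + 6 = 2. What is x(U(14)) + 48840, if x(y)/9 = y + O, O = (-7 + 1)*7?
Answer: 47958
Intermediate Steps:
S = -4 (S = -6 + 2 = -4)
U(I) = -4*I
O = -42 (O = -6*7 = -42)
x(y) = -378 + 9*y (x(y) = 9*(y - 42) = 9*(-42 + y) = -378 + 9*y)
x(U(14)) + 48840 = (-378 + 9*(-4*14)) + 48840 = (-378 + 9*(-56)) + 48840 = (-378 - 504) + 48840 = -882 + 48840 = 47958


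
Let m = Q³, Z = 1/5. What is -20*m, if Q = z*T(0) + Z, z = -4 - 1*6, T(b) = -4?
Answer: -32482404/25 ≈ -1.2993e+6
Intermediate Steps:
Z = ⅕ ≈ 0.20000
z = -10 (z = -4 - 6 = -10)
Q = 201/5 (Q = -10*(-4) + ⅕ = 40 + ⅕ = 201/5 ≈ 40.200)
m = 8120601/125 (m = (201/5)³ = 8120601/125 ≈ 64965.)
-20*m = -20*8120601/125 = -32482404/25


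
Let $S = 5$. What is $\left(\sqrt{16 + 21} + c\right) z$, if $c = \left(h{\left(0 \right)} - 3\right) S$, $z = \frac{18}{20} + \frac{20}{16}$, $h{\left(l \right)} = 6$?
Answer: $\frac{129}{4} + \frac{43 \sqrt{37}}{20} \approx 45.328$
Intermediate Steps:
$z = \frac{43}{20}$ ($z = 18 \cdot \frac{1}{20} + 20 \cdot \frac{1}{16} = \frac{9}{10} + \frac{5}{4} = \frac{43}{20} \approx 2.15$)
$c = 15$ ($c = \left(6 - 3\right) 5 = 3 \cdot 5 = 15$)
$\left(\sqrt{16 + 21} + c\right) z = \left(\sqrt{16 + 21} + 15\right) \frac{43}{20} = \left(\sqrt{37} + 15\right) \frac{43}{20} = \left(15 + \sqrt{37}\right) \frac{43}{20} = \frac{129}{4} + \frac{43 \sqrt{37}}{20}$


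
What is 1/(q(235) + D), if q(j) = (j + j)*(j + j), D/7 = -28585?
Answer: 1/20805 ≈ 4.8065e-5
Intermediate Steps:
D = -200095 (D = 7*(-28585) = -200095)
q(j) = 4*j² (q(j) = (2*j)*(2*j) = 4*j²)
1/(q(235) + D) = 1/(4*235² - 200095) = 1/(4*55225 - 200095) = 1/(220900 - 200095) = 1/20805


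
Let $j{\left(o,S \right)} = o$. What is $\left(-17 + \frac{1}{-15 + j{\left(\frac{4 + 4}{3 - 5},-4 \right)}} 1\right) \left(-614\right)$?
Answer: $\frac{198936}{19} \approx 10470.0$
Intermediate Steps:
$\left(-17 + \frac{1}{-15 + j{\left(\frac{4 + 4}{3 - 5},-4 \right)}} 1\right) \left(-614\right) = \left(-17 + \frac{1}{-15 + \frac{4 + 4}{3 - 5}} \cdot 1\right) \left(-614\right) = \left(-17 + \frac{1}{-15 + \frac{8}{-2}} \cdot 1\right) \left(-614\right) = \left(-17 + \frac{1}{-15 + 8 \left(- \frac{1}{2}\right)} 1\right) \left(-614\right) = \left(-17 + \frac{1}{-15 - 4} \cdot 1\right) \left(-614\right) = \left(-17 + \frac{1}{-19} \cdot 1\right) \left(-614\right) = \left(-17 - \frac{1}{19}\right) \left(-614\right) = \left(- \frac{324}{19}\right) \left(-614\right) = \frac{198936}{19}$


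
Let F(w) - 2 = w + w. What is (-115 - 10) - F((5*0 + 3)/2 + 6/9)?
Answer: -394/3 ≈ -131.33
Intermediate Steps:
F(w) = 2 + 2*w (F(w) = 2 + (w + w) = 2 + 2*w)
(-115 - 10) - F((5*0 + 3)/2 + 6/9) = (-115 - 10) - (2 + 2*((5*0 + 3)/2 + 6/9)) = -125 - (2 + 2*((0 + 3)*(½) + 6*(⅑))) = -125 - (2 + 2*(3*(½) + ⅔)) = -125 - (2 + 2*(3/2 + ⅔)) = -125 - (2 + 2*(13/6)) = -125 - (2 + 13/3) = -125 - 1*19/3 = -125 - 19/3 = -394/3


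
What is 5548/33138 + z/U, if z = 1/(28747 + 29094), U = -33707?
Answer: 772617087967/4614813471429 ≈ 0.16742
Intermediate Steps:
z = 1/57841 ≈ 1.7289e-5
5548/33138 + z/U = 5548/33138 + (1/57841)/(-33707) = 5548*(1/33138) + (1/57841)*(-1/33707) = 2774/16569 - 1/1949646587 = 772617087967/4614813471429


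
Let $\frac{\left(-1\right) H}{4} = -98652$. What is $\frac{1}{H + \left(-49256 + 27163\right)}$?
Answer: $\frac{1}{372515} \approx 2.6845 \cdot 10^{-6}$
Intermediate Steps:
$H = 394608$ ($H = \left(-4\right) \left(-98652\right) = 394608$)
$\frac{1}{H + \left(-49256 + 27163\right)} = \frac{1}{394608 + \left(-49256 + 27163\right)} = \frac{1}{394608 - 22093} = \frac{1}{372515}$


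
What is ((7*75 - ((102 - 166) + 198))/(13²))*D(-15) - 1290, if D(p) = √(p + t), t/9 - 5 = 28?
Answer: -1290 + 391*√282/169 ≈ -1251.1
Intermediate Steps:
t = 297 (t = 45 + 9*28 = 45 + 252 = 297)
D(p) = √(297 + p) (D(p) = √(p + 297) = √(297 + p))
((7*75 - ((102 - 166) + 198))/(13²))*D(-15) - 1290 = ((7*75 - ((102 - 166) + 198))/(13²))*√(297 - 15) - 1290 = ((525 - (-64 + 198))/169)*√282 - 1290 = ((525 - 1*134)*(1/169))*√282 - 1290 = ((525 - 134)*(1/169))*√282 - 1290 = (391*(1/169))*√282 - 1290 = 391*√282/169 - 1290 = -1290 + 391*√282/169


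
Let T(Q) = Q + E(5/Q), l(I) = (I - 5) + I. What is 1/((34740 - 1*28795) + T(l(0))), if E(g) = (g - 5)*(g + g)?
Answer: 1/5952 ≈ 0.00016801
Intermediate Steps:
E(g) = 2*g*(-5 + g) (E(g) = (-5 + g)*(2*g) = 2*g*(-5 + g))
l(I) = -5 + 2*I (l(I) = (-5 + I) + I = -5 + 2*I)
T(Q) = Q + 10*(-5 + 5/Q)/Q (T(Q) = Q + 2*(5/Q)*(-5 + 5/Q) = Q + 10*(-5 + 5/Q)/Q)
1/((34740 - 1*28795) + T(l(0))) = 1/((34740 - 1*28795) + ((-5 + 2*0) - 50/(-5 + 2*0) + 50/(-5 + 2*0)²)) = 1/((34740 - 28795) + ((-5 + 0) - 50/(-5 + 0) + 50/(-5 + 0)²)) = 1/(5945 + (-5 - 50/(-5) + 50/(-5)²)) = 1/(5945 + (-5 - 50*(-⅕) + 50*(1/25))) = 1/(5945 + (-5 + 10 + 2)) = 1/(5945 + 7) = 1/5952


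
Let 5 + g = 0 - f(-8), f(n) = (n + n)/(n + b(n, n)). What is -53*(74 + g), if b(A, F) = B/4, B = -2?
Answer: -60473/17 ≈ -3557.2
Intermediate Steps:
b(A, F) = -½ (b(A, F) = -2/4 = -2*¼ = -½)
f(n) = 2*n/(-½ + n) (f(n) = (n + n)/(n - ½) = (2*n)/(-½ + n) = 2*n/(-½ + n))
g = -117/17 (g = -5 + (0 - 4*(-8)/(-1 + 2*(-8))) = -5 + (0 - 4*(-8)/(-1 - 16)) = -5 + (0 - 4*(-8)/(-17)) = -5 + (0 - 4*(-8)*(-1)/17) = -5 + (0 - 1*32/17) = -5 + (0 - 32/17) = -5 - 32/17 = -117/17 ≈ -6.8824)
-53*(74 + g) = -53*(74 - 117/17) = -53*1141/17 = -60473/17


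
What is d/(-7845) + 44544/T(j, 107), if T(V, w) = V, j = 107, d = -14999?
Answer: 351052573/839415 ≈ 418.21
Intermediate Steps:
d/(-7845) + 44544/T(j, 107) = -14999/(-7845) + 44544/107 = -14999*(-1/7845) + 44544*(1/107) = 14999/7845 + 44544/107 = 351052573/839415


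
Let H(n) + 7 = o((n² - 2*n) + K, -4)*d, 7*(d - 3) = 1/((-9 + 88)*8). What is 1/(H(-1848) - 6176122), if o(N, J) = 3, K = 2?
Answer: -4424/27323154877 ≈ -1.6191e-7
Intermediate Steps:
d = 13273/4424 (d = 3 + (1/((-9 + 88)*8))/7 = 3 + ((⅛)/79)/7 = 3 + ((1/79)*(⅛))/7 = 3 + (⅐)*(1/632) = 3 + 1/4424 = 13273/4424 ≈ 3.0002)
H(n) = 8851/4424 (H(n) = -7 + 3*(13273/4424) = -7 + 39819/4424 = 8851/4424)
1/(H(-1848) - 6176122) = 1/(8851/4424 - 6176122) = 1/(-27323154877/4424) = -4424/27323154877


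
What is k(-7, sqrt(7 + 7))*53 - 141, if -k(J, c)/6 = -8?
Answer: 2403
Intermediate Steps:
k(J, c) = 48 (k(J, c) = -6*(-8) = 48)
k(-7, sqrt(7 + 7))*53 - 141 = 48*53 - 141 = 2544 - 141 = 2403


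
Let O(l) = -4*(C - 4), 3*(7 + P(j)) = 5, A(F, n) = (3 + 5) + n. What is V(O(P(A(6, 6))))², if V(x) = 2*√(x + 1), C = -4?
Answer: 132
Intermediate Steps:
A(F, n) = 8 + n
P(j) = -16/3 (P(j) = -7 + (⅓)*5 = -7 + 5/3 = -16/3)
O(l) = 32 (O(l) = -4*(-4 - 4) = -4*(-8) = 32)
V(x) = 2*√(1 + x)
V(O(P(A(6, 6))))² = (2*√(1 + 32))² = (2*√33)² = 132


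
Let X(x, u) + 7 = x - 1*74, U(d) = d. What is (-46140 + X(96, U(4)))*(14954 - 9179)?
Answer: -266371875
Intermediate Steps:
X(x, u) = -81 + x (X(x, u) = -7 + (x - 1*74) = -7 + (x - 74) = -7 + (-74 + x) = -81 + x)
(-46140 + X(96, U(4)))*(14954 - 9179) = (-46140 + (-81 + 96))*(14954 - 9179) = (-46140 + 15)*5775 = -46125*5775 = -266371875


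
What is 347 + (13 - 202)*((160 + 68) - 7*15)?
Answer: -22900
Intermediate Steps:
347 + (13 - 202)*((160 + 68) - 7*15) = 347 - 189*(228 - 105) = 347 - 189*123 = 347 - 23247 = -22900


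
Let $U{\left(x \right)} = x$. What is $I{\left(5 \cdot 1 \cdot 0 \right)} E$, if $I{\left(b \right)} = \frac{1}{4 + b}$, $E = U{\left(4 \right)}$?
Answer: $1$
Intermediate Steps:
$E = 4$
$I{\left(5 \cdot 1 \cdot 0 \right)} E = \frac{1}{4 + 5 \cdot 1 \cdot 0} \cdot 4 = \frac{1}{4 + 5 \cdot 0} \cdot 4 = \frac{1}{4 + 0} \cdot 4 = \frac{1}{4} \cdot 4 = 1$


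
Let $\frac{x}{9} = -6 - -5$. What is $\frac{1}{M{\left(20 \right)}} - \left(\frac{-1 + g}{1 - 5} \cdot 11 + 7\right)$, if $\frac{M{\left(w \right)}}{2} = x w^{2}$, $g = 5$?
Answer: $\frac{28799}{7200} \approx 3.9999$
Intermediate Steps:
$x = -9$ ($x = 9 \left(-6 - -5\right) = 9 \left(-6 + 5\right) = 9 \left(-1\right) = -9$)
$M{\left(w \right)} = - 18 w^{2}$ ($M{\left(w \right)} = 2 \left(- 9 w^{2}\right) = - 18 w^{2}$)
$\frac{1}{M{\left(20 \right)}} - \left(\frac{-1 + g}{1 - 5} \cdot 11 + 7\right) = \frac{1}{\left(-18\right) 20^{2}} - \left(\frac{-1 + 5}{1 - 5} \cdot 11 + 7\right) = \frac{1}{\left(-18\right) 400} - \left(\frac{4}{-4} \cdot 11 + 7\right) = \frac{1}{-7200} - \left(4 \left(- \frac{1}{4}\right) 11 + 7\right) = - \frac{1}{7200} - \left(\left(-1\right) 11 + 7\right) = - \frac{1}{7200} - \left(-11 + 7\right) = - \frac{1}{7200} - -4 = - \frac{1}{7200} + 4 = \frac{28799}{7200}$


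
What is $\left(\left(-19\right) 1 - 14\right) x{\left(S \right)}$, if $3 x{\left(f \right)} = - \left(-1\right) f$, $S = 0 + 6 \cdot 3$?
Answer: $-198$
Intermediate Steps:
$S = 18$ ($S = 0 + 18 = 18$)
$x{\left(f \right)} = \frac{f}{3}$ ($x{\left(f \right)} = \frac{\left(-1\right) \left(- f\right)}{3} = \frac{f}{3}$)
$\left(\left(-19\right) 1 - 14\right) x{\left(S \right)} = \left(\left(-19\right) 1 - 14\right) \frac{1}{3} \cdot 18 = \left(-19 - 14\right) 6 = \left(-33\right) 6 = -198$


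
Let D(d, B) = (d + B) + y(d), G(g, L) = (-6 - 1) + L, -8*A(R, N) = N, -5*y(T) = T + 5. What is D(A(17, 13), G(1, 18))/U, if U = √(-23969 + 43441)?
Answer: 87*√1217/48680 ≈ 0.062347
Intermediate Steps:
y(T) = -1 - T/5 (y(T) = -(T + 5)/5 = -(5 + T)/5 = -1 - T/5)
A(R, N) = -N/8
G(g, L) = -7 + L
U = 4*√1217 (U = √19472 = 4*√1217 ≈ 139.54)
D(d, B) = -1 + B + 4*d/5 (D(d, B) = (d + B) + (-1 - d/5) = (B + d) + (-1 - d/5) = -1 + B + 4*d/5)
D(A(17, 13), G(1, 18))/U = (-1 + (-7 + 18) + 4*(-⅛*13)/5)/((4*√1217)) = (-1 + 11 + (⅘)*(-13/8))*(√1217/4868) = (-1 + 11 - 13/10)*(√1217/4868) = 87*(√1217/4868)/10 = 87*√1217/48680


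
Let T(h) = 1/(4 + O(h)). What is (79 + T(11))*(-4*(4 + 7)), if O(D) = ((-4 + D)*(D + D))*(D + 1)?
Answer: -1609399/463 ≈ -3476.0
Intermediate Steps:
O(D) = 2*D*(1 + D)*(-4 + D) (O(D) = ((-4 + D)*(2*D))*(1 + D) = (2*D*(-4 + D))*(1 + D) = 2*D*(1 + D)*(-4 + D))
T(h) = 1/(4 + 2*h*(-4 + h² - 3*h))
(79 + T(11))*(-4*(4 + 7)) = (79 - 1/(-4 + 2*11*(4 - 1*11² + 3*11)))*(-4*(4 + 7)) = (79 - 1/(-4 + 2*11*(4 - 1*121 + 33)))*(-4*11) = (79 - 1/(-4 + 2*11*(4 - 121 + 33)))*(-44) = (79 - 1/(-4 + 2*11*(-84)))*(-44) = (79 - 1/(-4 - 1848))*(-44) = (79 - 1/(-1852))*(-44) = (79 - 1*(-1/1852))*(-44) = (79 + 1/1852)*(-44) = (146309/1852)*(-44) = -1609399/463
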